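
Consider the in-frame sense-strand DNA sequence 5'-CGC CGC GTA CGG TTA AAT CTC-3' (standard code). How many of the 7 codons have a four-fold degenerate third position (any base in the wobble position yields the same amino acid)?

5

Codon 1 CGC (Arg): third position 4-fold.
Codon 2 CGC (Arg): third position 4-fold.
Codon 3 GTA (Val): third position 4-fold.
Codon 4 CGG (Arg): third position 4-fold.
Codon 5 TTA (Leu): third position 2-fold.
Codon 6 AAT (Asn): third position 2-fold.
Codon 7 CTC (Leu): third position 4-fold.
Four-fold degenerate third positions: 5.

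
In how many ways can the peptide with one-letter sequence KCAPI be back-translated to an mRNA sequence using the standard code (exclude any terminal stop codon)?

Lys: 2 codons.
Cys: 2 codons.
Ala: 4 codons.
Pro: 4 codons.
Ile: 3 codons.
2 × 2 × 4 × 4 × 3 = 192.

192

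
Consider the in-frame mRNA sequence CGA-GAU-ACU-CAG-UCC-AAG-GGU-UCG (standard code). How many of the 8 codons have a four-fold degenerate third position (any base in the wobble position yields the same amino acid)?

Codon 1 CGA (Arg): third position 4-fold.
Codon 2 GAU (Asp): third position 2-fold.
Codon 3 ACU (Thr): third position 4-fold.
Codon 4 CAG (Gln): third position 2-fold.
Codon 5 UCC (Ser): third position 4-fold.
Codon 6 AAG (Lys): third position 2-fold.
Codon 7 GGU (Gly): third position 4-fold.
Codon 8 UCG (Ser): third position 4-fold.
Four-fold degenerate third positions: 5.

5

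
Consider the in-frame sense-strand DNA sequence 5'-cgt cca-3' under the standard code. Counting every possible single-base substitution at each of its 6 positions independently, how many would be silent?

Codon 1 (CGT, Arg): 3 synonymous substitutions.
Codon 2 (CCA, Pro): 3 synonymous substitutions.
Total: 3 + 3 = 6.

6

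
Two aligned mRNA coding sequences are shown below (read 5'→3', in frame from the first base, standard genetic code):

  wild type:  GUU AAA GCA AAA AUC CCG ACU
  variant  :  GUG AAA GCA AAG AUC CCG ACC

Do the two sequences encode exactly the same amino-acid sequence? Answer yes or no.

Codon 1: GUU Val / GUG Val — synonymous.
Codon 2: AAA Lys / AAA Lys — identical.
Codon 3: GCA Ala / GCA Ala — identical.
Codon 4: AAA Lys / AAG Lys — synonymous.
Codon 5: AUC Ile / AUC Ile — identical.
Codon 6: CCG Pro / CCG Pro — identical.
Codon 7: ACU Thr / ACC Thr — synonymous.
Nonsynonymous differences: 0 → same protein.

yes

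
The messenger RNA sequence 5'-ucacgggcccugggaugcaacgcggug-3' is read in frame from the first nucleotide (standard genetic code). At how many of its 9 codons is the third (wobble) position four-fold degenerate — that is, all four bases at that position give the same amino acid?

Codon 1 UCA (Ser): third position 4-fold.
Codon 2 CGG (Arg): third position 4-fold.
Codon 3 GCC (Ala): third position 4-fold.
Codon 4 CUG (Leu): third position 4-fold.
Codon 5 GGA (Gly): third position 4-fold.
Codon 6 UGC (Cys): third position 2-fold.
Codon 7 AAC (Asn): third position 2-fold.
Codon 8 GCG (Ala): third position 4-fold.
Codon 9 GUG (Val): third position 4-fold.
Four-fold degenerate third positions: 7.

7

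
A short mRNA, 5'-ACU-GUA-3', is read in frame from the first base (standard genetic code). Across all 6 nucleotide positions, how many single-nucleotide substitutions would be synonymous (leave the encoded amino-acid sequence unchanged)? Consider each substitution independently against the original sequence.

6

Codon 1 (ACU, Thr): 3 synonymous substitutions.
Codon 2 (GUA, Val): 3 synonymous substitutions.
Total: 3 + 3 = 6.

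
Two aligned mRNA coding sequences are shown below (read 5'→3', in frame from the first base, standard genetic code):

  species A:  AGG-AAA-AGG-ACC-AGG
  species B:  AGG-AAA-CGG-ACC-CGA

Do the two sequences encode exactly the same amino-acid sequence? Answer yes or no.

Codon 1: AGG Arg / AGG Arg — identical.
Codon 2: AAA Lys / AAA Lys — identical.
Codon 3: AGG Arg / CGG Arg — synonymous.
Codon 4: ACC Thr / ACC Thr — identical.
Codon 5: AGG Arg / CGA Arg — synonymous.
Nonsynonymous differences: 0 → same protein.

yes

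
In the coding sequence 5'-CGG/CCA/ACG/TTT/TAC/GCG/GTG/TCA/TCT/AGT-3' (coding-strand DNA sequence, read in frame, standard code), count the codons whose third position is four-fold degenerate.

Codon 1 CGG (Arg): third position 4-fold.
Codon 2 CCA (Pro): third position 4-fold.
Codon 3 ACG (Thr): third position 4-fold.
Codon 4 TTT (Phe): third position 2-fold.
Codon 5 TAC (Tyr): third position 2-fold.
Codon 6 GCG (Ala): third position 4-fold.
Codon 7 GTG (Val): third position 4-fold.
Codon 8 TCA (Ser): third position 4-fold.
Codon 9 TCT (Ser): third position 4-fold.
Codon 10 AGT (Ser): third position 2-fold.
Four-fold degenerate third positions: 7.

7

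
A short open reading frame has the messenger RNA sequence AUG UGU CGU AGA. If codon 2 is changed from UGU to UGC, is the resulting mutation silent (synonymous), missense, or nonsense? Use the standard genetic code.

Position 6 falls in codon 2: UGU → Cys.
After the substitution the codon is UGC → Cys.
Both encode Cys, so the change is synonymous.

silent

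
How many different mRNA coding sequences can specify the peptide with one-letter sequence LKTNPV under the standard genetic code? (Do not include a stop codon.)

Leu: 6 codons.
Lys: 2 codons.
Thr: 4 codons.
Asn: 2 codons.
Pro: 4 codons.
Val: 4 codons.
6 × 2 × 4 × 2 × 4 × 4 = 1536.

1536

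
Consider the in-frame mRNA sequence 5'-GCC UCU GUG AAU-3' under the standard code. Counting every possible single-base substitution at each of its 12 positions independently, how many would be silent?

10

Codon 1 (GCC, Ala): 3 synonymous substitutions.
Codon 2 (UCU, Ser): 3 synonymous substitutions.
Codon 3 (GUG, Val): 3 synonymous substitutions.
Codon 4 (AAU, Asn): 1 synonymous substitution.
Total: 3 + 3 + 3 + 1 = 10.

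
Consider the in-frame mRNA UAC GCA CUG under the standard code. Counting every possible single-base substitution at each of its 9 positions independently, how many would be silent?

Codon 1 (UAC, Tyr): 1 synonymous substitution.
Codon 2 (GCA, Ala): 3 synonymous substitutions.
Codon 3 (CUG, Leu): 4 synonymous substitutions.
Total: 1 + 3 + 4 = 8.

8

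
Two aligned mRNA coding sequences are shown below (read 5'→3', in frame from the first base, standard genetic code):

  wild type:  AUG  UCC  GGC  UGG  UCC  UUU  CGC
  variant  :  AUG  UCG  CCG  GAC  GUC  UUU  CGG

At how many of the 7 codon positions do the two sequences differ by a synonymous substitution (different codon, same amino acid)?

2

Codon 1: AUG Met / AUG Met — identical.
Codon 2: UCC Ser / UCG Ser — synonymous.
Codon 3: GGC Gly / CCG Pro — nonsynonymous.
Codon 4: UGG Trp / GAC Asp — nonsynonymous.
Codon 5: UCC Ser / GUC Val — nonsynonymous.
Codon 6: UUU Phe / UUU Phe — identical.
Codon 7: CGC Arg / CGG Arg — synonymous.
Synonymous differences: 2.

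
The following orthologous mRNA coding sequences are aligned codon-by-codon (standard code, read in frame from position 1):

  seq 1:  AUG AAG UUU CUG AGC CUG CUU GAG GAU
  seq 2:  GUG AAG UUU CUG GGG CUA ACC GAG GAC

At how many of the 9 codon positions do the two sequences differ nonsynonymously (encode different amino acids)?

Codon 1: AUG Met / GUG Val — nonsynonymous.
Codon 2: AAG Lys / AAG Lys — identical.
Codon 3: UUU Phe / UUU Phe — identical.
Codon 4: CUG Leu / CUG Leu — identical.
Codon 5: AGC Ser / GGG Gly — nonsynonymous.
Codon 6: CUG Leu / CUA Leu — synonymous.
Codon 7: CUU Leu / ACC Thr — nonsynonymous.
Codon 8: GAG Glu / GAG Glu — identical.
Codon 9: GAU Asp / GAC Asp — synonymous.
Nonsynonymous differences: 3.

3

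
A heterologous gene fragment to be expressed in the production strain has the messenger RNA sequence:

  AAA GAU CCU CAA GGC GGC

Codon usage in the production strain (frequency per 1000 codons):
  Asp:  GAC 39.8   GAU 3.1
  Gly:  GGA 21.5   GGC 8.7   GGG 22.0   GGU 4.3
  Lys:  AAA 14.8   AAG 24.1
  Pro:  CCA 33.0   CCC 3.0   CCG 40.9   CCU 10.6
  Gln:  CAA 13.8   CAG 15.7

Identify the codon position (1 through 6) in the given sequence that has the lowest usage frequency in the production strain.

Codon 1 AAA (Lys): 14.8 per 1000.
Codon 2 GAU (Asp): 3.1 per 1000.
Codon 3 CCU (Pro): 10.6 per 1000.
Codon 4 CAA (Gln): 13.8 per 1000.
Codon 5 GGC (Gly): 8.7 per 1000.
Codon 6 GGC (Gly): 8.7 per 1000.
Lowest frequency is 3.1 at codon 2.

2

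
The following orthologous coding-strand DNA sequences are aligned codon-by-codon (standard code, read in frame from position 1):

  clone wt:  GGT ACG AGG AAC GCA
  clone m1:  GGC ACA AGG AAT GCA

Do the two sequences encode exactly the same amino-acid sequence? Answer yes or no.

Codon 1: GGT Gly / GGC Gly — synonymous.
Codon 2: ACG Thr / ACA Thr — synonymous.
Codon 3: AGG Arg / AGG Arg — identical.
Codon 4: AAC Asn / AAT Asn — synonymous.
Codon 5: GCA Ala / GCA Ala — identical.
Nonsynonymous differences: 0 → same protein.

yes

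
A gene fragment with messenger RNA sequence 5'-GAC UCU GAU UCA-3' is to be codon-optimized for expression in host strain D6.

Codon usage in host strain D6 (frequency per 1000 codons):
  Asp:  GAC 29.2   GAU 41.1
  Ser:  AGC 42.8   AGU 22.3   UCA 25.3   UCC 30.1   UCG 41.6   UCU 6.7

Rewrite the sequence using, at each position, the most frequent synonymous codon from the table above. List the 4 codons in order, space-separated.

Codon 1 (Asp): best is GAU at 41.1.
Codon 2 (Ser): best is AGC at 42.8.
Codon 3 (Asp): best is GAU at 41.1.
Codon 4 (Ser): best is AGC at 42.8.

GAU AGC GAU AGC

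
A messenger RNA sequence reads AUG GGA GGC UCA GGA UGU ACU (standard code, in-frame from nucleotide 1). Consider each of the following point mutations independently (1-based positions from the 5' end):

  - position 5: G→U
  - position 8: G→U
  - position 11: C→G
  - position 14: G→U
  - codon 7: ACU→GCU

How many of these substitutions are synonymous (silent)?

Codon 2: GGA (Gly) → GUA (Val) — missense.
Codon 3: GGC (Gly) → GUC (Val) — missense.
Codon 4: UCA (Ser) → UGA (Stop) — nonsense.
Codon 5: GGA (Gly) → GUA (Val) — missense.
Codon 7: ACU (Thr) → GCU (Ala) — missense.
Synonymous: 0 of 5.

0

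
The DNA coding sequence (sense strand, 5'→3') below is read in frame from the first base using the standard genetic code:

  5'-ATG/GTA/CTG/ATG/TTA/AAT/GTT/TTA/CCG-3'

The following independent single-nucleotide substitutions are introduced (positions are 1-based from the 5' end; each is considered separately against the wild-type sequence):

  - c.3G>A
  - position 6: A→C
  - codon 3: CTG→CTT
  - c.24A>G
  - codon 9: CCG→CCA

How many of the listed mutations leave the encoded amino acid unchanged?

4

Codon 1: ATG (Met) → ATA (Ile) — missense.
Codon 2: GTA (Val) → GTC (Val) — synonymous.
Codon 3: CTG (Leu) → CTT (Leu) — synonymous.
Codon 8: TTA (Leu) → TTG (Leu) — synonymous.
Codon 9: CCG (Pro) → CCA (Pro) — synonymous.
Synonymous: 4 of 5.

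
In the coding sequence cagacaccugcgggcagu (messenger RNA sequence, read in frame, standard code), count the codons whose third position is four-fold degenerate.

Codon 1 CAG (Gln): third position 2-fold.
Codon 2 ACA (Thr): third position 4-fold.
Codon 3 CCU (Pro): third position 4-fold.
Codon 4 GCG (Ala): third position 4-fold.
Codon 5 GGC (Gly): third position 4-fold.
Codon 6 AGU (Ser): third position 2-fold.
Four-fold degenerate third positions: 4.

4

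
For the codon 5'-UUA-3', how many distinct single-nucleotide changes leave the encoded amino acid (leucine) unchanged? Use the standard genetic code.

Position 1: CUA → 1 synonymous.
Position 2: none → 0 synonymous.
Position 3: UUG → 1 synonymous.
Total: 1 + 0 + 1 = 2.

2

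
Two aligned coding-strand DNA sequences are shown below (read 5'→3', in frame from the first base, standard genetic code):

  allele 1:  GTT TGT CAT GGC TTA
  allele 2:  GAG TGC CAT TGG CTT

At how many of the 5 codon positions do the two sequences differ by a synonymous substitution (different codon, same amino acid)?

Codon 1: GTT Val / GAG Glu — nonsynonymous.
Codon 2: TGT Cys / TGC Cys — synonymous.
Codon 3: CAT His / CAT His — identical.
Codon 4: GGC Gly / TGG Trp — nonsynonymous.
Codon 5: TTA Leu / CTT Leu — synonymous.
Synonymous differences: 2.

2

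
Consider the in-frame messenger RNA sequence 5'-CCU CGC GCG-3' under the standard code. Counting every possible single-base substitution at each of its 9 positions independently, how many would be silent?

Codon 1 (CCU, Pro): 3 synonymous substitutions.
Codon 2 (CGC, Arg): 3 synonymous substitutions.
Codon 3 (GCG, Ala): 3 synonymous substitutions.
Total: 3 + 3 + 3 = 9.

9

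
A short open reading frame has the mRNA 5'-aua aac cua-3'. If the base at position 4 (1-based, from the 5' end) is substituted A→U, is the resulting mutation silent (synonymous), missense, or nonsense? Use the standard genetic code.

Position 4 falls in codon 2: AAC → Asn.
After the substitution the codon is UAC → Tyr.
Asn ≠ Tyr, so this is a missense mutation.

missense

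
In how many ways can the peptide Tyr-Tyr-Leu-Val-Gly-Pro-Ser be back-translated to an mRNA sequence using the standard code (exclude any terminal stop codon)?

Tyr: 2 codons.
Tyr: 2 codons.
Leu: 6 codons.
Val: 4 codons.
Gly: 4 codons.
Pro: 4 codons.
Ser: 6 codons.
2 × 2 × 6 × 4 × 4 × 4 × 6 = 9216.

9216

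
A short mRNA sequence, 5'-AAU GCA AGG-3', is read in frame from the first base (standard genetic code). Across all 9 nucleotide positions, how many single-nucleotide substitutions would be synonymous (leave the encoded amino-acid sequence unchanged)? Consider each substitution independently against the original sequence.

6

Codon 1 (AAU, Asn): 1 synonymous substitution.
Codon 2 (GCA, Ala): 3 synonymous substitutions.
Codon 3 (AGG, Arg): 2 synonymous substitutions.
Total: 1 + 3 + 2 = 6.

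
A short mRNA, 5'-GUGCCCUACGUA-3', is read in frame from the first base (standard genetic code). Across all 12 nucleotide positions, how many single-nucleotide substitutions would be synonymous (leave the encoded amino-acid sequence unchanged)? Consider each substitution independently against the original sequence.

10

Codon 1 (GUG, Val): 3 synonymous substitutions.
Codon 2 (CCC, Pro): 3 synonymous substitutions.
Codon 3 (UAC, Tyr): 1 synonymous substitution.
Codon 4 (GUA, Val): 3 synonymous substitutions.
Total: 3 + 3 + 1 + 3 = 10.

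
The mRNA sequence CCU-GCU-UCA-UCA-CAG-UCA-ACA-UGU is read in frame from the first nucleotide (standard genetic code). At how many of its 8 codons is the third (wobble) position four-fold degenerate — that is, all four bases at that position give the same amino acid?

6

Codon 1 CCU (Pro): third position 4-fold.
Codon 2 GCU (Ala): third position 4-fold.
Codon 3 UCA (Ser): third position 4-fold.
Codon 4 UCA (Ser): third position 4-fold.
Codon 5 CAG (Gln): third position 2-fold.
Codon 6 UCA (Ser): third position 4-fold.
Codon 7 ACA (Thr): third position 4-fold.
Codon 8 UGU (Cys): third position 2-fold.
Four-fold degenerate third positions: 6.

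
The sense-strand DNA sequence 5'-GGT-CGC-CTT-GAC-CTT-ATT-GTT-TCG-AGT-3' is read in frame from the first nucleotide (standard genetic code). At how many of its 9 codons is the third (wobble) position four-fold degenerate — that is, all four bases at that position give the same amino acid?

Codon 1 GGT (Gly): third position 4-fold.
Codon 2 CGC (Arg): third position 4-fold.
Codon 3 CTT (Leu): third position 4-fold.
Codon 4 GAC (Asp): third position 2-fold.
Codon 5 CTT (Leu): third position 4-fold.
Codon 6 ATT (Ile): third position 3-fold.
Codon 7 GTT (Val): third position 4-fold.
Codon 8 TCG (Ser): third position 4-fold.
Codon 9 AGT (Ser): third position 2-fold.
Four-fold degenerate third positions: 6.

6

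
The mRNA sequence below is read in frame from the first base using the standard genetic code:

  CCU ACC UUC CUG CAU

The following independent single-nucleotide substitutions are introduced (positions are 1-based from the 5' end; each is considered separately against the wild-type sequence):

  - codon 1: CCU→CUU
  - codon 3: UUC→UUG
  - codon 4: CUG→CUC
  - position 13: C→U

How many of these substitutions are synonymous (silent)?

Codon 1: CCU (Pro) → CUU (Leu) — missense.
Codon 3: UUC (Phe) → UUG (Leu) — missense.
Codon 4: CUG (Leu) → CUC (Leu) — synonymous.
Codon 5: CAU (His) → UAU (Tyr) — missense.
Synonymous: 1 of 4.

1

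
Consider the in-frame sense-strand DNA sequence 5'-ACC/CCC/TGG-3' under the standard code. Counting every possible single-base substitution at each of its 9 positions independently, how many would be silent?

6

Codon 1 (ACC, Thr): 3 synonymous substitutions.
Codon 2 (CCC, Pro): 3 synonymous substitutions.
Codon 3 (TGG, Trp): 0 synonymous substitutions.
Total: 3 + 3 + 0 = 6.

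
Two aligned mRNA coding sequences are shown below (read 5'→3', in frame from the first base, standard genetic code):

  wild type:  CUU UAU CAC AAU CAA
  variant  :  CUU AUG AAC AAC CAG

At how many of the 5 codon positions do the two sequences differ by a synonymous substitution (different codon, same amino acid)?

2

Codon 1: CUU Leu / CUU Leu — identical.
Codon 2: UAU Tyr / AUG Met — nonsynonymous.
Codon 3: CAC His / AAC Asn — nonsynonymous.
Codon 4: AAU Asn / AAC Asn — synonymous.
Codon 5: CAA Gln / CAG Gln — synonymous.
Synonymous differences: 2.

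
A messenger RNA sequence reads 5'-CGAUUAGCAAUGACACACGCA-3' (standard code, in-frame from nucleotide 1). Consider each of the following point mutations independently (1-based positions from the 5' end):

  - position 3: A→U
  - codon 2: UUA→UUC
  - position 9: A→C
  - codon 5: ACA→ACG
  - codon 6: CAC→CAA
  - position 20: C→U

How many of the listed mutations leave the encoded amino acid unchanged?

3

Codon 1: CGA (Arg) → CGU (Arg) — synonymous.
Codon 2: UUA (Leu) → UUC (Phe) — missense.
Codon 3: GCA (Ala) → GCC (Ala) — synonymous.
Codon 5: ACA (Thr) → ACG (Thr) — synonymous.
Codon 6: CAC (His) → CAA (Gln) — missense.
Codon 7: GCA (Ala) → GUA (Val) — missense.
Synonymous: 3 of 6.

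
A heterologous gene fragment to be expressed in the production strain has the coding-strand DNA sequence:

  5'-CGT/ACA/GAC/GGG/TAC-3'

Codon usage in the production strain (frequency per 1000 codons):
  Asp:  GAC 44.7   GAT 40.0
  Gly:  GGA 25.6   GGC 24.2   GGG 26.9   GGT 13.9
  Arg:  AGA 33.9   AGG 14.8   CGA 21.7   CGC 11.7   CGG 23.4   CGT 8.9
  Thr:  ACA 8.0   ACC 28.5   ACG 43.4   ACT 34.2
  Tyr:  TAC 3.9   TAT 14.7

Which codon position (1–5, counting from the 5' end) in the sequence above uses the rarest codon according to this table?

Codon 1 CGT (Arg): 8.9 per 1000.
Codon 2 ACA (Thr): 8.0 per 1000.
Codon 3 GAC (Asp): 44.7 per 1000.
Codon 4 GGG (Gly): 26.9 per 1000.
Codon 5 TAC (Tyr): 3.9 per 1000.
Lowest frequency is 3.9 at codon 5.

5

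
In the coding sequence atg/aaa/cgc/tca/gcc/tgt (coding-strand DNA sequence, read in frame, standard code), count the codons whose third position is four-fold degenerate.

3

Codon 1 ATG (Met): third position 1-fold.
Codon 2 AAA (Lys): third position 2-fold.
Codon 3 CGC (Arg): third position 4-fold.
Codon 4 TCA (Ser): third position 4-fold.
Codon 5 GCC (Ala): third position 4-fold.
Codon 6 TGT (Cys): third position 2-fold.
Four-fold degenerate third positions: 3.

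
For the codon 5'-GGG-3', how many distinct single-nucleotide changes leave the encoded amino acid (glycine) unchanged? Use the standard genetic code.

3

Position 1: none → 0 synonymous.
Position 2: none → 0 synonymous.
Position 3: GGT, GGC, GGA → 3 synonymous.
Total: 0 + 0 + 3 = 3.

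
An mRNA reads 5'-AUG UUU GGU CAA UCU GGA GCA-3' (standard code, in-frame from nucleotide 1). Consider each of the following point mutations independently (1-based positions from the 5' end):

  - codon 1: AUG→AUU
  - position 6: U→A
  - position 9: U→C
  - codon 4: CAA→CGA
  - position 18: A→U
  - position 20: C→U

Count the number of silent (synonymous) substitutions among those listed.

2

Codon 1: AUG (Met) → AUU (Ile) — missense.
Codon 2: UUU (Phe) → UUA (Leu) — missense.
Codon 3: GGU (Gly) → GGC (Gly) — synonymous.
Codon 4: CAA (Gln) → CGA (Arg) — missense.
Codon 6: GGA (Gly) → GGU (Gly) — synonymous.
Codon 7: GCA (Ala) → GUA (Val) — missense.
Synonymous: 2 of 6.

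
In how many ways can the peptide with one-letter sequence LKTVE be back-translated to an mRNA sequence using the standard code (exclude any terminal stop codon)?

Leu: 6 codons.
Lys: 2 codons.
Thr: 4 codons.
Val: 4 codons.
Glu: 2 codons.
6 × 2 × 4 × 4 × 2 = 384.

384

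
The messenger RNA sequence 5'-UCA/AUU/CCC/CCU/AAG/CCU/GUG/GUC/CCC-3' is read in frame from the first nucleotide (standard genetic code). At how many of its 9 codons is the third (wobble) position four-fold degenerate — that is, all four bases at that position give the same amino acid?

7

Codon 1 UCA (Ser): third position 4-fold.
Codon 2 AUU (Ile): third position 3-fold.
Codon 3 CCC (Pro): third position 4-fold.
Codon 4 CCU (Pro): third position 4-fold.
Codon 5 AAG (Lys): third position 2-fold.
Codon 6 CCU (Pro): third position 4-fold.
Codon 7 GUG (Val): third position 4-fold.
Codon 8 GUC (Val): third position 4-fold.
Codon 9 CCC (Pro): third position 4-fold.
Four-fold degenerate third positions: 7.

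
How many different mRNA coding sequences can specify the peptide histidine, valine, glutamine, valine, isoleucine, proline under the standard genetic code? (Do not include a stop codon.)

His: 2 codons.
Val: 4 codons.
Gln: 2 codons.
Val: 4 codons.
Ile: 3 codons.
Pro: 4 codons.
2 × 4 × 2 × 4 × 3 × 4 = 768.

768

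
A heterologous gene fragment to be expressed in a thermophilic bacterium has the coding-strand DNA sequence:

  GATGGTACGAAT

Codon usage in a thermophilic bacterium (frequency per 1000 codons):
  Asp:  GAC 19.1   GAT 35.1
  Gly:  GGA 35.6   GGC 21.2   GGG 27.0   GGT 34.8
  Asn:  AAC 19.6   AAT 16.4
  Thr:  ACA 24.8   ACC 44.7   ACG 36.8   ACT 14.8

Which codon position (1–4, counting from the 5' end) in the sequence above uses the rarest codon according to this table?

Codon 1 GAT (Asp): 35.1 per 1000.
Codon 2 GGT (Gly): 34.8 per 1000.
Codon 3 ACG (Thr): 36.8 per 1000.
Codon 4 AAT (Asn): 16.4 per 1000.
Lowest frequency is 16.4 at codon 4.

4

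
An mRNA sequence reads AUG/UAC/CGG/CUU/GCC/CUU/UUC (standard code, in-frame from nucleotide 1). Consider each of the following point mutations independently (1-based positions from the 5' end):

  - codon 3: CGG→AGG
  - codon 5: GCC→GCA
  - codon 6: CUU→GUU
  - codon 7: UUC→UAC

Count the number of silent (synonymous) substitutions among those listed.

2

Codon 3: CGG (Arg) → AGG (Arg) — synonymous.
Codon 5: GCC (Ala) → GCA (Ala) — synonymous.
Codon 6: CUU (Leu) → GUU (Val) — missense.
Codon 7: UUC (Phe) → UAC (Tyr) — missense.
Synonymous: 2 of 4.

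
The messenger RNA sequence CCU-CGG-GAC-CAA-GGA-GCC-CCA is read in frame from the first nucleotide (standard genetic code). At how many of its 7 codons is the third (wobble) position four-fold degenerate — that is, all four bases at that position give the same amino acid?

5

Codon 1 CCU (Pro): third position 4-fold.
Codon 2 CGG (Arg): third position 4-fold.
Codon 3 GAC (Asp): third position 2-fold.
Codon 4 CAA (Gln): third position 2-fold.
Codon 5 GGA (Gly): third position 4-fold.
Codon 6 GCC (Ala): third position 4-fold.
Codon 7 CCA (Pro): third position 4-fold.
Four-fold degenerate third positions: 5.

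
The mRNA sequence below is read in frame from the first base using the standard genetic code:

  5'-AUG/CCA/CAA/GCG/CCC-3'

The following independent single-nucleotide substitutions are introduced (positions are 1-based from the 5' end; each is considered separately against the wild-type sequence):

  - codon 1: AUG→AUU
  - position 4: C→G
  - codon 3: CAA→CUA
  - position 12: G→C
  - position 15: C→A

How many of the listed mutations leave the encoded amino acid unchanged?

2

Codon 1: AUG (Met) → AUU (Ile) — missense.
Codon 2: CCA (Pro) → GCA (Ala) — missense.
Codon 3: CAA (Gln) → CUA (Leu) — missense.
Codon 4: GCG (Ala) → GCC (Ala) — synonymous.
Codon 5: CCC (Pro) → CCA (Pro) — synonymous.
Synonymous: 2 of 5.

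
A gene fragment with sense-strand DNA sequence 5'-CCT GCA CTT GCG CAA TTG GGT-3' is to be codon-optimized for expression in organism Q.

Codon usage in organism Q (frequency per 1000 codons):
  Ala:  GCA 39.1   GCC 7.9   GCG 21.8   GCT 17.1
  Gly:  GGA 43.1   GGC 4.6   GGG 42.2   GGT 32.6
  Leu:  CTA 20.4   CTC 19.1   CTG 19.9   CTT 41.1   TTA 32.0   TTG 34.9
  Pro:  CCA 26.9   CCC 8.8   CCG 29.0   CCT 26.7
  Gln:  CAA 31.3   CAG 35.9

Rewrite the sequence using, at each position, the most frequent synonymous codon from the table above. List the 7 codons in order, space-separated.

Codon 1 (Pro): best is CCG at 29.0.
Codon 2 (Ala): best is GCA at 39.1.
Codon 3 (Leu): best is CTT at 41.1.
Codon 4 (Ala): best is GCA at 39.1.
Codon 5 (Gln): best is CAG at 35.9.
Codon 6 (Leu): best is CTT at 41.1.
Codon 7 (Gly): best is GGA at 43.1.

CCG GCA CTT GCA CAG CTT GGA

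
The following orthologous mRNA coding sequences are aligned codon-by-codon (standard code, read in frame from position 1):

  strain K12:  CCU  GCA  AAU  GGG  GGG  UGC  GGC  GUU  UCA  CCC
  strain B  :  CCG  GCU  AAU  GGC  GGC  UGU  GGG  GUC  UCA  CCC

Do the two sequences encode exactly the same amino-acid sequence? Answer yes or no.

Codon 1: CCU Pro / CCG Pro — synonymous.
Codon 2: GCA Ala / GCU Ala — synonymous.
Codon 3: AAU Asn / AAU Asn — identical.
Codon 4: GGG Gly / GGC Gly — synonymous.
Codon 5: GGG Gly / GGC Gly — synonymous.
Codon 6: UGC Cys / UGU Cys — synonymous.
Codon 7: GGC Gly / GGG Gly — synonymous.
Codon 8: GUU Val / GUC Val — synonymous.
Codon 9: UCA Ser / UCA Ser — identical.
Codon 10: CCC Pro / CCC Pro — identical.
Nonsynonymous differences: 0 → same protein.

yes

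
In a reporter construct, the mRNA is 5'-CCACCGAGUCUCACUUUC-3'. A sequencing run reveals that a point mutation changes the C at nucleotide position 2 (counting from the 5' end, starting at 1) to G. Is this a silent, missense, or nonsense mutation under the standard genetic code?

Position 2 falls in codon 1: CCA → Pro.
After the substitution the codon is CGA → Arg.
Pro ≠ Arg, so this is a missense mutation.

missense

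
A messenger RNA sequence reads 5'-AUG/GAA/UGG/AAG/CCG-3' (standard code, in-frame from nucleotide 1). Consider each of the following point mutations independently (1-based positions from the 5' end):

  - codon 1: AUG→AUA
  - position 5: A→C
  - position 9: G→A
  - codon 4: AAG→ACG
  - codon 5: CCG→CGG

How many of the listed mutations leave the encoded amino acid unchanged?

Codon 1: AUG (Met) → AUA (Ile) — missense.
Codon 2: GAA (Glu) → GCA (Ala) — missense.
Codon 3: UGG (Trp) → UGA (Stop) — nonsense.
Codon 4: AAG (Lys) → ACG (Thr) — missense.
Codon 5: CCG (Pro) → CGG (Arg) — missense.
Synonymous: 0 of 5.

0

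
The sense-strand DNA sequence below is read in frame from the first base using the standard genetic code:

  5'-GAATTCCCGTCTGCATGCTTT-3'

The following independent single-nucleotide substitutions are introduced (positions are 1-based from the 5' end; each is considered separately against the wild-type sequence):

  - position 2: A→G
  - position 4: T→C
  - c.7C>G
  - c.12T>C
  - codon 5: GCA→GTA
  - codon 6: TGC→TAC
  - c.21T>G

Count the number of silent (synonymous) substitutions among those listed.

1

Codon 1: GAA (Glu) → GGA (Gly) — missense.
Codon 2: TTC (Phe) → CTC (Leu) — missense.
Codon 3: CCG (Pro) → GCG (Ala) — missense.
Codon 4: TCT (Ser) → TCC (Ser) — synonymous.
Codon 5: GCA (Ala) → GTA (Val) — missense.
Codon 6: TGC (Cys) → TAC (Tyr) — missense.
Codon 7: TTT (Phe) → TTG (Leu) — missense.
Synonymous: 1 of 7.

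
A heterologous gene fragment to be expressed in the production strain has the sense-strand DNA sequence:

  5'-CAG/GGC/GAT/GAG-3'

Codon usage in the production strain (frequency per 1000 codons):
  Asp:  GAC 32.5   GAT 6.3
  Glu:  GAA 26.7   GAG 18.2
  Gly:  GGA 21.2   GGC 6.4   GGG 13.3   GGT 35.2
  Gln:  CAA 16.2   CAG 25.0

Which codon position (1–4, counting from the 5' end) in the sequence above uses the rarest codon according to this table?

3

Codon 1 CAG (Gln): 25.0 per 1000.
Codon 2 GGC (Gly): 6.4 per 1000.
Codon 3 GAT (Asp): 6.3 per 1000.
Codon 4 GAG (Glu): 18.2 per 1000.
Lowest frequency is 6.3 at codon 3.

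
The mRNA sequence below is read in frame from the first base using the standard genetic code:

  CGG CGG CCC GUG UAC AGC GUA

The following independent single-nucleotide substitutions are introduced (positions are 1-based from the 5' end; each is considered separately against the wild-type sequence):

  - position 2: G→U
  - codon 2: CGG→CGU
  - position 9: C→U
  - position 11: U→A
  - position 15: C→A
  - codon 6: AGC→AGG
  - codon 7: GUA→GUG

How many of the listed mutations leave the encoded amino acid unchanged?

3

Codon 1: CGG (Arg) → CUG (Leu) — missense.
Codon 2: CGG (Arg) → CGU (Arg) — synonymous.
Codon 3: CCC (Pro) → CCU (Pro) — synonymous.
Codon 4: GUG (Val) → GAG (Glu) — missense.
Codon 5: UAC (Tyr) → UAA (Stop) — nonsense.
Codon 6: AGC (Ser) → AGG (Arg) — missense.
Codon 7: GUA (Val) → GUG (Val) — synonymous.
Synonymous: 3 of 7.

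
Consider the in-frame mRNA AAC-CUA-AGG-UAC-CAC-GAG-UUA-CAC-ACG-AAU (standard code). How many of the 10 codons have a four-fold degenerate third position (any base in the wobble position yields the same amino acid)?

Codon 1 AAC (Asn): third position 2-fold.
Codon 2 CUA (Leu): third position 4-fold.
Codon 3 AGG (Arg): third position 2-fold.
Codon 4 UAC (Tyr): third position 2-fold.
Codon 5 CAC (His): third position 2-fold.
Codon 6 GAG (Glu): third position 2-fold.
Codon 7 UUA (Leu): third position 2-fold.
Codon 8 CAC (His): third position 2-fold.
Codon 9 ACG (Thr): third position 4-fold.
Codon 10 AAU (Asn): third position 2-fold.
Four-fold degenerate third positions: 2.

2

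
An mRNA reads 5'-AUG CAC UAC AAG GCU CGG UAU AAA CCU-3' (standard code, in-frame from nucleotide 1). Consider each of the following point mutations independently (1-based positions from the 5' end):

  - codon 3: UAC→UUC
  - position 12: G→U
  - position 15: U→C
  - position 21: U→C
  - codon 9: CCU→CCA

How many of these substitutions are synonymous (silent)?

Codon 3: UAC (Tyr) → UUC (Phe) — missense.
Codon 4: AAG (Lys) → AAU (Asn) — missense.
Codon 5: GCU (Ala) → GCC (Ala) — synonymous.
Codon 7: UAU (Tyr) → UAC (Tyr) — synonymous.
Codon 9: CCU (Pro) → CCA (Pro) — synonymous.
Synonymous: 3 of 5.

3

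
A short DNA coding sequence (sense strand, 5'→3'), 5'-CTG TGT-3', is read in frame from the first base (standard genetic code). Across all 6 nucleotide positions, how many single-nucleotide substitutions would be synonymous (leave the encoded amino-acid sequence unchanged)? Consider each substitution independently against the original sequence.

5

Codon 1 (CTG, Leu): 4 synonymous substitutions.
Codon 2 (TGT, Cys): 1 synonymous substitution.
Total: 4 + 1 = 5.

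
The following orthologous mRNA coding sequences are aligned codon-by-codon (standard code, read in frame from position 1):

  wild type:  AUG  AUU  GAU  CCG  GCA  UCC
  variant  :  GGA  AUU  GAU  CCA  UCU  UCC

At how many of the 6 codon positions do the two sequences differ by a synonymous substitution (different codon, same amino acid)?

Codon 1: AUG Met / GGA Gly — nonsynonymous.
Codon 2: AUU Ile / AUU Ile — identical.
Codon 3: GAU Asp / GAU Asp — identical.
Codon 4: CCG Pro / CCA Pro — synonymous.
Codon 5: GCA Ala / UCU Ser — nonsynonymous.
Codon 6: UCC Ser / UCC Ser — identical.
Synonymous differences: 1.

1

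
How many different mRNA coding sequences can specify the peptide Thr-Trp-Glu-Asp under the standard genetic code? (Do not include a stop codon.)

16

Thr: 4 codons.
Trp: 1 codon.
Glu: 2 codons.
Asp: 2 codons.
4 × 1 × 2 × 2 = 16.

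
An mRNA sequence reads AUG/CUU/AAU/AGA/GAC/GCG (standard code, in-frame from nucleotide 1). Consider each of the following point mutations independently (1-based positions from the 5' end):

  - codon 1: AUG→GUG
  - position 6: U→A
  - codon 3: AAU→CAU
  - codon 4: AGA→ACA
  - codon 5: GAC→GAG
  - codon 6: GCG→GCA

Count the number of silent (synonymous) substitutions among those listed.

Codon 1: AUG (Met) → GUG (Val) — missense.
Codon 2: CUU (Leu) → CUA (Leu) — synonymous.
Codon 3: AAU (Asn) → CAU (His) — missense.
Codon 4: AGA (Arg) → ACA (Thr) — missense.
Codon 5: GAC (Asp) → GAG (Glu) — missense.
Codon 6: GCG (Ala) → GCA (Ala) — synonymous.
Synonymous: 2 of 6.

2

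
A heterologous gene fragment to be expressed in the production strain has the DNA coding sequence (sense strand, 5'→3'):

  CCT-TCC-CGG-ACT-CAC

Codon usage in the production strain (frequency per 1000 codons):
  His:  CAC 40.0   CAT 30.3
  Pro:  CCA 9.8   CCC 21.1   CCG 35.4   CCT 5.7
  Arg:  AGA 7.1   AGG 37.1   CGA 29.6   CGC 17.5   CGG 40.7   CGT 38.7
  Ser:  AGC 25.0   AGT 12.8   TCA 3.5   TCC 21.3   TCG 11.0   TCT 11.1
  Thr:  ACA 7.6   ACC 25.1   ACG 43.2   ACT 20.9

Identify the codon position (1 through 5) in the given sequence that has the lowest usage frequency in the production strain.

Codon 1 CCT (Pro): 5.7 per 1000.
Codon 2 TCC (Ser): 21.3 per 1000.
Codon 3 CGG (Arg): 40.7 per 1000.
Codon 4 ACT (Thr): 20.9 per 1000.
Codon 5 CAC (His): 40.0 per 1000.
Lowest frequency is 5.7 at codon 1.

1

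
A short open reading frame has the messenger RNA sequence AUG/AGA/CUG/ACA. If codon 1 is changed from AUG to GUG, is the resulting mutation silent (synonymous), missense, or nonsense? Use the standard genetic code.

Position 1 falls in codon 1: AUG → Met.
After the substitution the codon is GUG → Val.
Met ≠ Val, so this is a missense mutation.

missense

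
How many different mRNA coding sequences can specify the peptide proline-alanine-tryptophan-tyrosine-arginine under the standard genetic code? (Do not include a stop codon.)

Pro: 4 codons.
Ala: 4 codons.
Trp: 1 codon.
Tyr: 2 codons.
Arg: 6 codons.
4 × 4 × 1 × 2 × 6 = 192.

192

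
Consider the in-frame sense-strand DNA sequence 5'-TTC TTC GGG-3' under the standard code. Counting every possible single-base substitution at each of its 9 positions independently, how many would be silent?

Codon 1 (TTC, Phe): 1 synonymous substitution.
Codon 2 (TTC, Phe): 1 synonymous substitution.
Codon 3 (GGG, Gly): 3 synonymous substitutions.
Total: 1 + 1 + 3 = 5.

5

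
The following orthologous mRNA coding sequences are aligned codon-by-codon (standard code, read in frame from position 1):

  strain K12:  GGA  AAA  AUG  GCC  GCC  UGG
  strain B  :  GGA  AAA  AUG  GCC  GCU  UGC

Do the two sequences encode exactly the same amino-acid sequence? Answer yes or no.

Codon 1: GGA Gly / GGA Gly — identical.
Codon 2: AAA Lys / AAA Lys — identical.
Codon 3: AUG Met / AUG Met — identical.
Codon 4: GCC Ala / GCC Ala — identical.
Codon 5: GCC Ala / GCU Ala — synonymous.
Codon 6: UGG Trp / UGC Cys — nonsynonymous.
Nonsynonymous differences: 1 → different protein.

no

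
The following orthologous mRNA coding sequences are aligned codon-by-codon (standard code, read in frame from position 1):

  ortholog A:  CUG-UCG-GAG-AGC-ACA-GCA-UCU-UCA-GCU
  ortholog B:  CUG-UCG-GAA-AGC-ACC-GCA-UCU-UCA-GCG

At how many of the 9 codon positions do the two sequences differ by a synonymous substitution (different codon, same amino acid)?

Codon 1: CUG Leu / CUG Leu — identical.
Codon 2: UCG Ser / UCG Ser — identical.
Codon 3: GAG Glu / GAA Glu — synonymous.
Codon 4: AGC Ser / AGC Ser — identical.
Codon 5: ACA Thr / ACC Thr — synonymous.
Codon 6: GCA Ala / GCA Ala — identical.
Codon 7: UCU Ser / UCU Ser — identical.
Codon 8: UCA Ser / UCA Ser — identical.
Codon 9: GCU Ala / GCG Ala — synonymous.
Synonymous differences: 3.

3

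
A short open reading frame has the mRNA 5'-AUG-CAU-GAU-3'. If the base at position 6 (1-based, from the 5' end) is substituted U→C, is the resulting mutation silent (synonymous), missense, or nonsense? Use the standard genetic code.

Position 6 falls in codon 2: CAU → His.
After the substitution the codon is CAC → His.
Both encode His, so the change is synonymous.

silent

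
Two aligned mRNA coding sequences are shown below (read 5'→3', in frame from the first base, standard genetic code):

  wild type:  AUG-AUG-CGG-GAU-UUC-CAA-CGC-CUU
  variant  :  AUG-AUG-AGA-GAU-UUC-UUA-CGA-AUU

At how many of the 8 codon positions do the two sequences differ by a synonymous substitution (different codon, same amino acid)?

2

Codon 1: AUG Met / AUG Met — identical.
Codon 2: AUG Met / AUG Met — identical.
Codon 3: CGG Arg / AGA Arg — synonymous.
Codon 4: GAU Asp / GAU Asp — identical.
Codon 5: UUC Phe / UUC Phe — identical.
Codon 6: CAA Gln / UUA Leu — nonsynonymous.
Codon 7: CGC Arg / CGA Arg — synonymous.
Codon 8: CUU Leu / AUU Ile — nonsynonymous.
Synonymous differences: 2.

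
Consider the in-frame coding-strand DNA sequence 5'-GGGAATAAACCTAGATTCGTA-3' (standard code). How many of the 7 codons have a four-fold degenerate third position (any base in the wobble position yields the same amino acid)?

Codon 1 GGG (Gly): third position 4-fold.
Codon 2 AAT (Asn): third position 2-fold.
Codon 3 AAA (Lys): third position 2-fold.
Codon 4 CCT (Pro): third position 4-fold.
Codon 5 AGA (Arg): third position 2-fold.
Codon 6 TTC (Phe): third position 2-fold.
Codon 7 GTA (Val): third position 4-fold.
Four-fold degenerate third positions: 3.

3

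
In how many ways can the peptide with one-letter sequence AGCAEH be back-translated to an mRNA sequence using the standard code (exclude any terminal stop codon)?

512

Ala: 4 codons.
Gly: 4 codons.
Cys: 2 codons.
Ala: 4 codons.
Glu: 2 codons.
His: 2 codons.
4 × 4 × 2 × 4 × 2 × 2 = 512.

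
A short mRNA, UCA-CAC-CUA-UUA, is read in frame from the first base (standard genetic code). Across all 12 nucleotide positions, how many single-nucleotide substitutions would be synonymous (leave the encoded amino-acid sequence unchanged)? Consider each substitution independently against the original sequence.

10

Codon 1 (UCA, Ser): 3 synonymous substitutions.
Codon 2 (CAC, His): 1 synonymous substitution.
Codon 3 (CUA, Leu): 4 synonymous substitutions.
Codon 4 (UUA, Leu): 2 synonymous substitutions.
Total: 3 + 1 + 4 + 2 = 10.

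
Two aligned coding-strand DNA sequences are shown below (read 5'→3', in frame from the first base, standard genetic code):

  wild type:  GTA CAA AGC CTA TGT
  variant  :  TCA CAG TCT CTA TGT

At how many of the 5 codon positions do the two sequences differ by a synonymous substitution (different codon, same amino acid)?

Codon 1: GTA Val / TCA Ser — nonsynonymous.
Codon 2: CAA Gln / CAG Gln — synonymous.
Codon 3: AGC Ser / TCT Ser — synonymous.
Codon 4: CTA Leu / CTA Leu — identical.
Codon 5: TGT Cys / TGT Cys — identical.
Synonymous differences: 2.

2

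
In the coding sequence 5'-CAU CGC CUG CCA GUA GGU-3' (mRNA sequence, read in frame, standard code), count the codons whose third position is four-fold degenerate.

5

Codon 1 CAU (His): third position 2-fold.
Codon 2 CGC (Arg): third position 4-fold.
Codon 3 CUG (Leu): third position 4-fold.
Codon 4 CCA (Pro): third position 4-fold.
Codon 5 GUA (Val): third position 4-fold.
Codon 6 GGU (Gly): third position 4-fold.
Four-fold degenerate third positions: 5.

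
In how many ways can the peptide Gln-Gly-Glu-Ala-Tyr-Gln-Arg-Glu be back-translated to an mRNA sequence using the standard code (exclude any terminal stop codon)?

Gln: 2 codons.
Gly: 4 codons.
Glu: 2 codons.
Ala: 4 codons.
Tyr: 2 codons.
Gln: 2 codons.
Arg: 6 codons.
Glu: 2 codons.
2 × 4 × 2 × 4 × 2 × 2 × 6 × 2 = 3072.

3072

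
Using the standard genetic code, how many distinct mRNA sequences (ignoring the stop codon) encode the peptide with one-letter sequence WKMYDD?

Trp: 1 codon.
Lys: 2 codons.
Met: 1 codon.
Tyr: 2 codons.
Asp: 2 codons.
Asp: 2 codons.
1 × 2 × 1 × 2 × 2 × 2 = 16.

16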